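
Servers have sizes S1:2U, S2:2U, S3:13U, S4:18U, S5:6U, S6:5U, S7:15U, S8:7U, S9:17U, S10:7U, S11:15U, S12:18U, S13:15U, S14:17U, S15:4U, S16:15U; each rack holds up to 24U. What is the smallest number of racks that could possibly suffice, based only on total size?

8

Total size = 2 + 2 + 13 + 18 + 6 + 5 + 15 + 7 + 17 + 7 + 15 + 18 + 15 + 17 + 4 + 15 = 176U.
⌈176 / 24⌉ = 8.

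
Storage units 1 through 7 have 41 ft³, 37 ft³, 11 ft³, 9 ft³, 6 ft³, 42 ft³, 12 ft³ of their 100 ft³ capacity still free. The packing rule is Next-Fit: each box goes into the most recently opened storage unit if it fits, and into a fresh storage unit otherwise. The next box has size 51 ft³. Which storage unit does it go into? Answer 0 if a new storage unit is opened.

Next-Fit only looks at storage unit 7, which has 12 ft³ free.
51 ft³ does not fit, so a new storage unit is opened.

0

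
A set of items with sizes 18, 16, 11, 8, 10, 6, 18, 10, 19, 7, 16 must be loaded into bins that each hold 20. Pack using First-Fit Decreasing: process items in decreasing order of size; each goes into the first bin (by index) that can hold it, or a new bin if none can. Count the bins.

Sorted descending: 19, 18, 18, 16, 16, 11, 10, 10, 8, 7, 6.
19 → bin 1 (remaining 1)
18 → bin 2 (remaining 2)
18 → bin 3 (remaining 2)
16 → bin 4 (remaining 4)
16 → bin 5 (remaining 4)
11 → bin 6 (remaining 9)
10 → bin 7 (remaining 10)
10 → bin 7 (remaining 0)
8 → bin 6 (remaining 1)
7 → bin 8 (remaining 13)
6 → bin 8 (remaining 7)
Final bins: [19] [18] [18] [16] [16] [11,8] [10,10] [7,6].

8 bins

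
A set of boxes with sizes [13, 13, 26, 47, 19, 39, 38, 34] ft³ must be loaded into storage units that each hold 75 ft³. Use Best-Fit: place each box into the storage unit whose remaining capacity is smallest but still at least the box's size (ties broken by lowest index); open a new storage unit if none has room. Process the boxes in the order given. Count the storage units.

4 storage units

Put 13 ft³ in storage unit 1; 62 ft³ remain.
Put 13 ft³ in storage unit 1; 49 ft³ remain.
Put 26 ft³ in storage unit 1; 23 ft³ remain.
Put 47 ft³ in storage unit 2; 28 ft³ remain.
Put 19 ft³ in storage unit 1; 4 ft³ remain.
Put 39 ft³ in storage unit 3; 36 ft³ remain.
Put 38 ft³ in storage unit 4; 37 ft³ remain.
Put 34 ft³ in storage unit 3; 2 ft³ remain.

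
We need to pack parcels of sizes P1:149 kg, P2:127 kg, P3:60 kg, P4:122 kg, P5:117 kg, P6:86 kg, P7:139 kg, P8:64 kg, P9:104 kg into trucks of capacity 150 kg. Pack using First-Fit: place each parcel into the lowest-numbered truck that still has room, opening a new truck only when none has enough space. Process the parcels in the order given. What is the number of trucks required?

8

P1 (149 kg) → truck 1 (remaining 1 kg)
P2 (127 kg) → truck 2 (remaining 23 kg)
P3 (60 kg) → truck 3 (remaining 90 kg)
P4 (122 kg) → truck 4 (remaining 28 kg)
P5 (117 kg) → truck 5 (remaining 33 kg)
P6 (86 kg) → truck 3 (remaining 4 kg)
P7 (139 kg) → truck 6 (remaining 11 kg)
P8 (64 kg) → truck 7 (remaining 86 kg)
P9 (104 kg) → truck 8 (remaining 46 kg)
Final trucks: [149] [127] [60,86] [122] [117] [139] [64] [104].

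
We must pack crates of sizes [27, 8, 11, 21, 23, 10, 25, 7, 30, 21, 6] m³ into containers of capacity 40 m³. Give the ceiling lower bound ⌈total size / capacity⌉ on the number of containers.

Total size = 27 + 8 + 11 + 21 + 23 + 10 + 25 + 7 + 30 + 21 + 6 = 189 m³.
⌈189 / 40⌉ = 5.

5 containers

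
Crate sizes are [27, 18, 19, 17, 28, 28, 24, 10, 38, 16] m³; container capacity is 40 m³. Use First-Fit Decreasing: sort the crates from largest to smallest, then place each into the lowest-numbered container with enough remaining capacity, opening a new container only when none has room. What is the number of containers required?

Sorted descending: 38, 28, 28, 27, 24, 19, 18, 17, 16, 10.
38 m³ → container 1 (remaining 2 m³)
28 m³ → container 2 (remaining 12 m³)
28 m³ → container 3 (remaining 12 m³)
27 m³ → container 4 (remaining 13 m³)
24 m³ → container 5 (remaining 16 m³)
19 m³ → container 6 (remaining 21 m³)
18 m³ → container 6 (remaining 3 m³)
17 m³ → container 7 (remaining 23 m³)
16 m³ → container 5 (remaining 0 m³)
10 m³ → container 2 (remaining 2 m³)

7 containers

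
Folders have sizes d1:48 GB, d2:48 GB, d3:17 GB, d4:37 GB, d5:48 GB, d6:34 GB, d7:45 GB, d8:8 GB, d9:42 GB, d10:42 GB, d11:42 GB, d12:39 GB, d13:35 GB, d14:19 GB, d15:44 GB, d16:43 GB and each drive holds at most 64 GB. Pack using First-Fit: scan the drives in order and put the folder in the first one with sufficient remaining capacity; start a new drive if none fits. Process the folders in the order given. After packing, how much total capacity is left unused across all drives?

drive 1: place d1 (48 GB), 16 GB left
drive 2: place d2 (48 GB), 16 GB left
drive 3: place d3 (17 GB), 47 GB left
drive 3: place d4 (37 GB), 10 GB left
drive 4: place d5 (48 GB), 16 GB left
drive 5: place d6 (34 GB), 30 GB left
drive 6: place d7 (45 GB), 19 GB left
drive 1: place d8 (8 GB), 8 GB left
drive 7: place d9 (42 GB), 22 GB left
drive 8: place d10 (42 GB), 22 GB left
drive 9: place d11 (42 GB), 22 GB left
drive 10: place d12 (39 GB), 25 GB left
drive 11: place d13 (35 GB), 29 GB left
drive 5: place d14 (19 GB), 11 GB left
drive 12: place d15 (44 GB), 20 GB left
drive 13: place d16 (43 GB), 21 GB left
13 drives × 64 GB = 832 GB; used 591 GB; unused 241 GB.

241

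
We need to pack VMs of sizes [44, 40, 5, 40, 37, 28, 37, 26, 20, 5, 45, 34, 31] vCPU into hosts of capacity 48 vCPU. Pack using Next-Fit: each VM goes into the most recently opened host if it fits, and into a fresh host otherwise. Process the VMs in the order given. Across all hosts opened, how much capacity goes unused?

44 vCPU → host 1 (remaining 4 vCPU)
40 vCPU → host 2 (remaining 8 vCPU)
5 vCPU → host 2 (remaining 3 vCPU)
40 vCPU → host 3 (remaining 8 vCPU)
37 vCPU → host 4 (remaining 11 vCPU)
28 vCPU → host 5 (remaining 20 vCPU)
37 vCPU → host 6 (remaining 11 vCPU)
26 vCPU → host 7 (remaining 22 vCPU)
20 vCPU → host 7 (remaining 2 vCPU)
5 vCPU → host 8 (remaining 43 vCPU)
45 vCPU → host 9 (remaining 3 vCPU)
34 vCPU → host 10 (remaining 14 vCPU)
31 vCPU → host 11 (remaining 17 vCPU)
11 hosts × 48 vCPU = 528 vCPU; used 392 vCPU; unused 136 vCPU.

136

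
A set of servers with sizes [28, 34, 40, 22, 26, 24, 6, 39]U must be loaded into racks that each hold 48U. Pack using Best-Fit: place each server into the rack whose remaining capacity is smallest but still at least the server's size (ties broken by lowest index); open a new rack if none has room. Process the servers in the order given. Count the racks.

6 racks

28U → rack 1 (remaining 20U)
34U → rack 2 (remaining 14U)
40U → rack 3 (remaining 8U)
22U → rack 4 (remaining 26U)
26U → rack 4 (remaining 0U)
24U → rack 5 (remaining 24U)
6U → rack 3 (remaining 2U)
39U → rack 6 (remaining 9U)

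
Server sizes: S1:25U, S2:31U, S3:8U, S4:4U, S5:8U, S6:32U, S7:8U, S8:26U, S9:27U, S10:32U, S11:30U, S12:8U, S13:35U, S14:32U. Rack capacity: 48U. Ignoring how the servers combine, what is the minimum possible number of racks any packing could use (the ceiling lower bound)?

Total size = 25 + 31 + 8 + 4 + 8 + 32 + 8 + 26 + 27 + 32 + 30 + 8 + 35 + 32 = 306U.
⌈306 / 48⌉ = 7.

7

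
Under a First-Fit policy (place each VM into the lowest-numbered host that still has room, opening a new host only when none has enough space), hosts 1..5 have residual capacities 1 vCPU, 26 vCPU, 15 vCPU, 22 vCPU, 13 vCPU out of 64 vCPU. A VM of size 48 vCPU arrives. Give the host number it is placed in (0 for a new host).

No host has ≥ 48 vCPU free, so a new host is opened.

0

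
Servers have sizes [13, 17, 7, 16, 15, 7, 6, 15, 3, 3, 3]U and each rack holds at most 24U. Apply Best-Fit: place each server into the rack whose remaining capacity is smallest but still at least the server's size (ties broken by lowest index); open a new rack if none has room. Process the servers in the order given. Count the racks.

Put 13U in rack 1; 11U remain.
Put 17U in rack 2; 7U remain.
Put 7U in rack 2; 0U remain.
Put 16U in rack 3; 8U remain.
Put 15U in rack 4; 9U remain.
Put 7U in rack 3; 1U remain.
Put 6U in rack 4; 3U remain.
Put 15U in rack 5; 9U remain.
Put 3U in rack 4; 0U remain.
Put 3U in rack 5; 6U remain.
Put 3U in rack 5; 3U remain.
Final racks: [13] [17,7] [16,7] [15,6,3] [15,3,3].

5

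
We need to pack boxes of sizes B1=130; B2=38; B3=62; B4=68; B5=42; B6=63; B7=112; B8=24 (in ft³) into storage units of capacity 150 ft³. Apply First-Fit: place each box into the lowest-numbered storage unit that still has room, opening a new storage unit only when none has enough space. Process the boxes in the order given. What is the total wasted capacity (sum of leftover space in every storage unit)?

61

Put B1 (130 ft³) in storage unit 1; 20 ft³ remain.
Put B2 (38 ft³) in storage unit 2; 112 ft³ remain.
Put B3 (62 ft³) in storage unit 2; 50 ft³ remain.
Put B4 (68 ft³) in storage unit 3; 82 ft³ remain.
Put B5 (42 ft³) in storage unit 2; 8 ft³ remain.
Put B6 (63 ft³) in storage unit 3; 19 ft³ remain.
Put B7 (112 ft³) in storage unit 4; 38 ft³ remain.
Put B8 (24 ft³) in storage unit 4; 14 ft³ remain.
4 storage units × 150 ft³ = 600 ft³; used 539 ft³; unused 61 ft³.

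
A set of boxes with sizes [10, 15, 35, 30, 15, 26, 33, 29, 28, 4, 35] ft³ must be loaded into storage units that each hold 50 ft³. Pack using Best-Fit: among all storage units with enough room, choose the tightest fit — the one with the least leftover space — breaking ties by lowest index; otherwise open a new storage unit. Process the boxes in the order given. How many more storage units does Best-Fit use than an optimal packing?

Best-Fit: [10,15] [35,15] [30] [26] [33,4] [29] [28] [35] → 8 storage units.
7 boxes exceed 25 ft³ (half the capacity), and no two of those can share a storage unit, so at least 7 storage units are needed.
An optimal packing achieves that bound: [35,15] [35,15] [33,10,4] [30] [29] [28] [26] → 7 storage units.
Excess: 8 − 7 = 1.

1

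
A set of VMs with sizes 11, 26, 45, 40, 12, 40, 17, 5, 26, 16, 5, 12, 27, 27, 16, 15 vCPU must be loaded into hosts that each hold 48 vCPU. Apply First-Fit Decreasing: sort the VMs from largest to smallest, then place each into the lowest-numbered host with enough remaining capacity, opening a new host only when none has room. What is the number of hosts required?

8

Sorted descending: 45, 40, 40, 27, 27, 26, 26, 17, 16, 16, 15, 12, 12, 11, 5, 5.
Put 45 vCPU in host 1; 3 vCPU remain.
Put 40 vCPU in host 2; 8 vCPU remain.
Put 40 vCPU in host 3; 8 vCPU remain.
Put 27 vCPU in host 4; 21 vCPU remain.
Put 27 vCPU in host 5; 21 vCPU remain.
Put 26 vCPU in host 6; 22 vCPU remain.
Put 26 vCPU in host 7; 22 vCPU remain.
Put 17 vCPU in host 4; 4 vCPU remain.
Put 16 vCPU in host 5; 5 vCPU remain.
Put 16 vCPU in host 6; 6 vCPU remain.
Put 15 vCPU in host 7; 7 vCPU remain.
Put 12 vCPU in host 8; 36 vCPU remain.
Put 12 vCPU in host 8; 24 vCPU remain.
Put 11 vCPU in host 8; 13 vCPU remain.
Put 5 vCPU in host 2; 3 vCPU remain.
Put 5 vCPU in host 3; 3 vCPU remain.
Final hosts: [45] [40,5] [40,5] [27,17] [27,16] [26,16] [26,15] [12,12,11].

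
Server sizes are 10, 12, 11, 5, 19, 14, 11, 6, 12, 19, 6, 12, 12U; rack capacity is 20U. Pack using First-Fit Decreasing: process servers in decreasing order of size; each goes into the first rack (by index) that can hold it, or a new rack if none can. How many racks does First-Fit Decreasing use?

Sorted descending: 19, 19, 14, 12, 12, 12, 12, 11, 11, 10, 6, 6, 5.
rack 1: place 19U, 1U left
rack 2: place 19U, 1U left
rack 3: place 14U, 6U left
rack 4: place 12U, 8U left
rack 5: place 12U, 8U left
rack 6: place 12U, 8U left
rack 7: place 12U, 8U left
rack 8: place 11U, 9U left
rack 9: place 11U, 9U left
rack 10: place 10U, 10U left
rack 3: place 6U, 0U left
rack 4: place 6U, 2U left
rack 5: place 5U, 3U left

10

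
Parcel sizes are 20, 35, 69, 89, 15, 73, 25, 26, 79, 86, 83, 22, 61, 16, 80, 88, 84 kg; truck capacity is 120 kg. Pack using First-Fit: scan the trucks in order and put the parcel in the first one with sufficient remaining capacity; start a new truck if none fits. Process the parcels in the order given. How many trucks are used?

truck 1: place 20 kg, 100 kg left
truck 1: place 35 kg, 65 kg left
truck 2: place 69 kg, 51 kg left
truck 3: place 89 kg, 31 kg left
truck 1: place 15 kg, 50 kg left
truck 4: place 73 kg, 47 kg left
truck 1: place 25 kg, 25 kg left
truck 2: place 26 kg, 25 kg left
truck 5: place 79 kg, 41 kg left
truck 6: place 86 kg, 34 kg left
truck 7: place 83 kg, 37 kg left
truck 1: place 22 kg, 3 kg left
truck 8: place 61 kg, 59 kg left
truck 2: place 16 kg, 9 kg left
truck 9: place 80 kg, 40 kg left
truck 10: place 88 kg, 32 kg left
truck 11: place 84 kg, 36 kg left

11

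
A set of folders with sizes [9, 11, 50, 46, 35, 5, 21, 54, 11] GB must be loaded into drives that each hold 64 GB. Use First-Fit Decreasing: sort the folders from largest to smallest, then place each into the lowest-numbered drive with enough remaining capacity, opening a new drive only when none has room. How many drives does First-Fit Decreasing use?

Sorted descending: 54, 50, 46, 35, 21, 11, 11, 9, 5.
drive 1: place 54 GB, 10 GB left
drive 2: place 50 GB, 14 GB left
drive 3: place 46 GB, 18 GB left
drive 4: place 35 GB, 29 GB left
drive 4: place 21 GB, 8 GB left
drive 2: place 11 GB, 3 GB left
drive 3: place 11 GB, 7 GB left
drive 1: place 9 GB, 1 GB left
drive 3: place 5 GB, 2 GB left
Final drives: [54,9] [50,11] [46,11,5] [35,21].

4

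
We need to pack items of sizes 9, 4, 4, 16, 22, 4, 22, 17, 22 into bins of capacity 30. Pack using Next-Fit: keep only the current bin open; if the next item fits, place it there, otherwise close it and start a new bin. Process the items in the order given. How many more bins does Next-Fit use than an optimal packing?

1

Next-Fit: [9,4,4] [16] [22,4] [22] [17] [22] → 6 bins.
5 items exceed 15 (half the capacity), and no two of those can share a bin, so at least 5 bins are needed.
An optimal packing achieves that bound: [22,4,4] [22,4] [22] [17,9] [16] → 5 bins.
Excess: 6 − 5 = 1.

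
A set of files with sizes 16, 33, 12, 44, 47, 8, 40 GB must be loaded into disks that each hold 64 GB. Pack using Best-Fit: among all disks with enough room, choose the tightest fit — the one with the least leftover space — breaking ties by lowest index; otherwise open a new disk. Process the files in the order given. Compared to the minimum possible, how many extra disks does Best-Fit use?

0

Best-Fit: [16,33,12] [44] [47,8] [40] → 4 disks.
Total size 200 GB; any packing needs at least ⌈200/64⌉ = 4 disks.
So 4 is already optimal.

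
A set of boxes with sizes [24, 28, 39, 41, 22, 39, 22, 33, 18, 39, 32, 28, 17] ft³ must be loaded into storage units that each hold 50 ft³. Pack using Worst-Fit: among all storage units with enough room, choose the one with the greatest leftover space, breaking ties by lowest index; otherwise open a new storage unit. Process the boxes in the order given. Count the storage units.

9

Put 24 ft³ in storage unit 1; 26 ft³ remain.
Put 28 ft³ in storage unit 2; 22 ft³ remain.
Put 39 ft³ in storage unit 3; 11 ft³ remain.
Put 41 ft³ in storage unit 4; 9 ft³ remain.
Put 22 ft³ in storage unit 1; 4 ft³ remain.
Put 39 ft³ in storage unit 5; 11 ft³ remain.
Put 22 ft³ in storage unit 2; 0 ft³ remain.
Put 33 ft³ in storage unit 6; 17 ft³ remain.
Put 18 ft³ in storage unit 7; 32 ft³ remain.
Put 39 ft³ in storage unit 8; 11 ft³ remain.
Put 32 ft³ in storage unit 7; 0 ft³ remain.
Put 28 ft³ in storage unit 9; 22 ft³ remain.
Put 17 ft³ in storage unit 9; 5 ft³ remain.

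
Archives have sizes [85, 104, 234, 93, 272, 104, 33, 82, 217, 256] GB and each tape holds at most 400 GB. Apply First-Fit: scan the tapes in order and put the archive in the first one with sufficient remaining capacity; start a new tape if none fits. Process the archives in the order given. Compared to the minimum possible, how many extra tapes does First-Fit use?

First-Fit: [85,104,93,104] [234,33,82] [272] [217] [256] → 5 tapes.
Total size 1480 GB; any packing needs at least ⌈1480/400⌉ = 4 tapes.
An optimal packing achieves that bound: [272,104] [256,104,33] [234,93] [217,85,82] → 4 tapes.
Excess: 5 − 4 = 1.

1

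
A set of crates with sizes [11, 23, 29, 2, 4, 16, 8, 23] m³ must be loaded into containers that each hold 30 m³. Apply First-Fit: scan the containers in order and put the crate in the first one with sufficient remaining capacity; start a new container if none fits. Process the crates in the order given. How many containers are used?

5

11 m³ → container 1 (remaining 19 m³)
23 m³ → container 2 (remaining 7 m³)
29 m³ → container 3 (remaining 1 m³)
2 m³ → container 1 (remaining 17 m³)
4 m³ → container 1 (remaining 13 m³)
16 m³ → container 4 (remaining 14 m³)
8 m³ → container 1 (remaining 5 m³)
23 m³ → container 5 (remaining 7 m³)
Final containers: [11,2,4,8] [23] [29] [16] [23].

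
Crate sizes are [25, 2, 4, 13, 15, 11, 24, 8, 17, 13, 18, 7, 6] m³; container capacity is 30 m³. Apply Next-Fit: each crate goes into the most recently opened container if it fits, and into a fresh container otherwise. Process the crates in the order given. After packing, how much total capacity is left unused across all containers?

77

25 m³ → container 1 (remaining 5 m³)
2 m³ → container 1 (remaining 3 m³)
4 m³ → container 2 (remaining 26 m³)
13 m³ → container 2 (remaining 13 m³)
15 m³ → container 3 (remaining 15 m³)
11 m³ → container 3 (remaining 4 m³)
24 m³ → container 4 (remaining 6 m³)
8 m³ → container 5 (remaining 22 m³)
17 m³ → container 5 (remaining 5 m³)
13 m³ → container 6 (remaining 17 m³)
18 m³ → container 7 (remaining 12 m³)
7 m³ → container 7 (remaining 5 m³)
6 m³ → container 8 (remaining 24 m³)
8 containers × 30 m³ = 240 m³; used 163 m³; unused 77 m³.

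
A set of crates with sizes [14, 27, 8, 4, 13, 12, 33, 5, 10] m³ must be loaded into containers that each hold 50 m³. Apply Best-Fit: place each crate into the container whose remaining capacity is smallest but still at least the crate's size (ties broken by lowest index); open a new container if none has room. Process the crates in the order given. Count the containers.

3

container 1: place 14 m³, 36 m³ left
container 1: place 27 m³, 9 m³ left
container 1: place 8 m³, 1 m³ left
container 2: place 4 m³, 46 m³ left
container 2: place 13 m³, 33 m³ left
container 2: place 12 m³, 21 m³ left
container 3: place 33 m³, 17 m³ left
container 3: place 5 m³, 12 m³ left
container 3: place 10 m³, 2 m³ left
Final containers: [14,27,8] [4,13,12] [33,5,10].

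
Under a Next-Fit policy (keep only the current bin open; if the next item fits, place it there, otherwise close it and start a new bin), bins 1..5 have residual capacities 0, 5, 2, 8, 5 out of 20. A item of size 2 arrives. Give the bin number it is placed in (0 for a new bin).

Next-Fit only looks at bin 5, which has 5 free.
2 fits there.

5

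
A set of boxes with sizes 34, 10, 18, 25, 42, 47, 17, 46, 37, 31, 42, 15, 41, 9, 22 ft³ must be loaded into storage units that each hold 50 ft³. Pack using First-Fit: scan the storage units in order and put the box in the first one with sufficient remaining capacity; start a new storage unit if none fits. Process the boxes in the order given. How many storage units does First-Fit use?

10

Put 34 ft³ in storage unit 1; 16 ft³ remain.
Put 10 ft³ in storage unit 1; 6 ft³ remain.
Put 18 ft³ in storage unit 2; 32 ft³ remain.
Put 25 ft³ in storage unit 2; 7 ft³ remain.
Put 42 ft³ in storage unit 3; 8 ft³ remain.
Put 47 ft³ in storage unit 4; 3 ft³ remain.
Put 17 ft³ in storage unit 5; 33 ft³ remain.
Put 46 ft³ in storage unit 6; 4 ft³ remain.
Put 37 ft³ in storage unit 7; 13 ft³ remain.
Put 31 ft³ in storage unit 5; 2 ft³ remain.
Put 42 ft³ in storage unit 8; 8 ft³ remain.
Put 15 ft³ in storage unit 9; 35 ft³ remain.
Put 41 ft³ in storage unit 10; 9 ft³ remain.
Put 9 ft³ in storage unit 7; 4 ft³ remain.
Put 22 ft³ in storage unit 9; 13 ft³ remain.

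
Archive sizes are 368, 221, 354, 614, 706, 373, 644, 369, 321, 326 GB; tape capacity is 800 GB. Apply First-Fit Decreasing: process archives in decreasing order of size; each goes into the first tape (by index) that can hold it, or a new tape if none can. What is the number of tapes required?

7

Sorted descending: 706, 644, 614, 373, 369, 368, 354, 326, 321, 221.
tape 1: place 706 GB, 94 GB left
tape 2: place 644 GB, 156 GB left
tape 3: place 614 GB, 186 GB left
tape 4: place 373 GB, 427 GB left
tape 4: place 369 GB, 58 GB left
tape 5: place 368 GB, 432 GB left
tape 5: place 354 GB, 78 GB left
tape 6: place 326 GB, 474 GB left
tape 6: place 321 GB, 153 GB left
tape 7: place 221 GB, 579 GB left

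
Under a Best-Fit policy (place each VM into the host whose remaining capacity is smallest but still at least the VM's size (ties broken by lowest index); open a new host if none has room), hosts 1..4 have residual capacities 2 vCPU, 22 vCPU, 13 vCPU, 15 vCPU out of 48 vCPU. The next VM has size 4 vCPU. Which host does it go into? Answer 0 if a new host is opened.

3

Hosts with room: host 2 (22 vCPU), host 3 (13 vCPU), host 4 (15 vCPU).
Tightest fit is host 3 with 13 vCPU free.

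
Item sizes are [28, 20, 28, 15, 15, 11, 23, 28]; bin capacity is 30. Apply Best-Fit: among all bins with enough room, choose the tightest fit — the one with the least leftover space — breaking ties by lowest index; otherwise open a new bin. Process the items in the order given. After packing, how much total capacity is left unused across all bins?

Put 28 in bin 1; 2 remain.
Put 20 in bin 2; 10 remain.
Put 28 in bin 3; 2 remain.
Put 15 in bin 4; 15 remain.
Put 15 in bin 4; 0 remain.
Put 11 in bin 5; 19 remain.
Put 23 in bin 6; 7 remain.
Put 28 in bin 7; 2 remain.
7 bins × 30 = 210; used 168; unused 42.

42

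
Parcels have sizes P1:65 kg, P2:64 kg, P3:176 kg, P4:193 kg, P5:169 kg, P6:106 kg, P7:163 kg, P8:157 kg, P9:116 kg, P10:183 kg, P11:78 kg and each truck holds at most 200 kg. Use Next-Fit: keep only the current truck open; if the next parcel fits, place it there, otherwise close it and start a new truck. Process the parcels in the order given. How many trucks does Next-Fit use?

truck 1: place P1 (65 kg), 135 kg left
truck 1: place P2 (64 kg), 71 kg left
truck 2: place P3 (176 kg), 24 kg left
truck 3: place P4 (193 kg), 7 kg left
truck 4: place P5 (169 kg), 31 kg left
truck 5: place P6 (106 kg), 94 kg left
truck 6: place P7 (163 kg), 37 kg left
truck 7: place P8 (157 kg), 43 kg left
truck 8: place P9 (116 kg), 84 kg left
truck 9: place P10 (183 kg), 17 kg left
truck 10: place P11 (78 kg), 122 kg left
Final trucks: [65,64] [176] [193] [169] [106] [163] [157] [116] [183] [78].

10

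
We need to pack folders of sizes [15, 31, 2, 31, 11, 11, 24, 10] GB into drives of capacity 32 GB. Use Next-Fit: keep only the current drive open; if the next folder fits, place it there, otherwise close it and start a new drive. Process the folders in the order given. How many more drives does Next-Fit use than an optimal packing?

Next-Fit: [15] [31] [2] [31] [11,11] [24] [10] → 7 drives.
Total size 135 GB; any packing needs at least ⌈135/32⌉ = 5 drives.
An optimal packing achieves that bound: [31] [31] [24,2] [15,11] [11,10] → 5 drives.
Excess: 7 − 5 = 2.

2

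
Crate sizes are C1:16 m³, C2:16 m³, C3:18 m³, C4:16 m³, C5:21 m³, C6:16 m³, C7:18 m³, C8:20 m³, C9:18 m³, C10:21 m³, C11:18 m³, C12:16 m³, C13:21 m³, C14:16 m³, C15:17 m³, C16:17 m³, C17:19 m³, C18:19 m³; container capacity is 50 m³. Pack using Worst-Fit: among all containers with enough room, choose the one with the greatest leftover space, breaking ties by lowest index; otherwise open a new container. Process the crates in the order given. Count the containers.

Put C1 (16 m³) in container 1; 34 m³ remain.
Put C2 (16 m³) in container 1; 18 m³ remain.
Put C3 (18 m³) in container 1; 0 m³ remain.
Put C4 (16 m³) in container 2; 34 m³ remain.
Put C5 (21 m³) in container 2; 13 m³ remain.
Put C6 (16 m³) in container 3; 34 m³ remain.
Put C7 (18 m³) in container 3; 16 m³ remain.
Put C8 (20 m³) in container 4; 30 m³ remain.
Put C9 (18 m³) in container 4; 12 m³ remain.
Put C10 (21 m³) in container 5; 29 m³ remain.
Put C11 (18 m³) in container 5; 11 m³ remain.
Put C12 (16 m³) in container 3; 0 m³ remain.
Put C13 (21 m³) in container 6; 29 m³ remain.
Put C14 (16 m³) in container 6; 13 m³ remain.
Put C15 (17 m³) in container 7; 33 m³ remain.
Put C16 (17 m³) in container 7; 16 m³ remain.
Put C17 (19 m³) in container 8; 31 m³ remain.
Put C18 (19 m³) in container 8; 12 m³ remain.
Final containers: [16,16,18] [16,21] [16,18,16] [20,18] [21,18] [21,16] [17,17] [19,19].

8 containers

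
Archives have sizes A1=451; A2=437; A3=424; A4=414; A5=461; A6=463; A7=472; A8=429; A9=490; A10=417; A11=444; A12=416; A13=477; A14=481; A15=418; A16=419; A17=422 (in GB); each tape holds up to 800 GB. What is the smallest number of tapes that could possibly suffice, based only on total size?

Total size = 451 + 437 + 424 + 414 + 461 + 463 + 472 + 429 + 490 + 417 + 444 + 416 + 477 + 481 + 418 + 419 + 422 = 7535 GB.
⌈7535 / 800⌉ = 10.

10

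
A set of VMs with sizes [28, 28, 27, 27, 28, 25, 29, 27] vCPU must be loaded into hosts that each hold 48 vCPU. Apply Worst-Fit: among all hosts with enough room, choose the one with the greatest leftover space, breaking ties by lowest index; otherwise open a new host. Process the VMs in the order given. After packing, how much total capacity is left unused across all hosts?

165

host 1: place 28 vCPU, 20 vCPU left
host 2: place 28 vCPU, 20 vCPU left
host 3: place 27 vCPU, 21 vCPU left
host 4: place 27 vCPU, 21 vCPU left
host 5: place 28 vCPU, 20 vCPU left
host 6: place 25 vCPU, 23 vCPU left
host 7: place 29 vCPU, 19 vCPU left
host 8: place 27 vCPU, 21 vCPU left
8 hosts × 48 vCPU = 384 vCPU; used 219 vCPU; unused 165 vCPU.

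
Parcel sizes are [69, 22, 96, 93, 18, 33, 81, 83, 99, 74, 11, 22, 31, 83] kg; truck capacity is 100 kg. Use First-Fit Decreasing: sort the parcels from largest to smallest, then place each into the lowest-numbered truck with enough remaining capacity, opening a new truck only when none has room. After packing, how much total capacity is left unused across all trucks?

Sorted descending: 99, 96, 93, 83, 83, 81, 74, 69, 33, 31, 22, 22, 18, 11.
truck 1: place 99 kg, 1 kg left
truck 2: place 96 kg, 4 kg left
truck 3: place 93 kg, 7 kg left
truck 4: place 83 kg, 17 kg left
truck 5: place 83 kg, 17 kg left
truck 6: place 81 kg, 19 kg left
truck 7: place 74 kg, 26 kg left
truck 8: place 69 kg, 31 kg left
truck 9: place 33 kg, 67 kg left
truck 8: place 31 kg, 0 kg left
truck 7: place 22 kg, 4 kg left
truck 9: place 22 kg, 45 kg left
truck 6: place 18 kg, 1 kg left
truck 4: place 11 kg, 6 kg left
9 trucks × 100 kg = 900 kg; used 815 kg; unused 85 kg.

85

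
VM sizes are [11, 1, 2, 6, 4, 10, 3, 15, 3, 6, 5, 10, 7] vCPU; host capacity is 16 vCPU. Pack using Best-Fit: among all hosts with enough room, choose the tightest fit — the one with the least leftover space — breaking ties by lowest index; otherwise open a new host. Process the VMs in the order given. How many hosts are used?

host 1: place 11 vCPU, 5 vCPU left
host 1: place 1 vCPU, 4 vCPU left
host 1: place 2 vCPU, 2 vCPU left
host 2: place 6 vCPU, 10 vCPU left
host 2: place 4 vCPU, 6 vCPU left
host 3: place 10 vCPU, 6 vCPU left
host 2: place 3 vCPU, 3 vCPU left
host 4: place 15 vCPU, 1 vCPU left
host 2: place 3 vCPU, 0 vCPU left
host 3: place 6 vCPU, 0 vCPU left
host 5: place 5 vCPU, 11 vCPU left
host 5: place 10 vCPU, 1 vCPU left
host 6: place 7 vCPU, 9 vCPU left
Final hosts: [11,1,2] [6,4,3,3] [10,6] [15] [5,10] [7].

6 hosts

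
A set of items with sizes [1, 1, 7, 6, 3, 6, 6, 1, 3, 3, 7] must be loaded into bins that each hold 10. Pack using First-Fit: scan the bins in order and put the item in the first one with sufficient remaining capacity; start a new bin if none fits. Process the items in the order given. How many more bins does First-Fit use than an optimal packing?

0

First-Fit: [1,1,7,1] [6,3] [6,3] [6,3] [7] → 5 bins.
Total size 44; any packing needs at least ⌈44/10⌉ = 5 bins.
So 5 is already optimal.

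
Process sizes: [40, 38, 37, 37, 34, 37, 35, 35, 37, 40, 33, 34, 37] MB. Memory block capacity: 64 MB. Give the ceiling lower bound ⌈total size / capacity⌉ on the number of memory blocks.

8

Total size = 40 + 38 + 37 + 37 + 34 + 37 + 35 + 35 + 37 + 40 + 33 + 34 + 37 = 474 MB.
⌈474 / 64⌉ = 8.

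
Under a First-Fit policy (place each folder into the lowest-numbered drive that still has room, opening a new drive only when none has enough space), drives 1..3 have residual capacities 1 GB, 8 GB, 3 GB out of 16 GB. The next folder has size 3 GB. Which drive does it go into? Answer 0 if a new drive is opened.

2

Drives with room: drive 2 (8 GB), drive 3 (3 GB).
The first with room is drive 2.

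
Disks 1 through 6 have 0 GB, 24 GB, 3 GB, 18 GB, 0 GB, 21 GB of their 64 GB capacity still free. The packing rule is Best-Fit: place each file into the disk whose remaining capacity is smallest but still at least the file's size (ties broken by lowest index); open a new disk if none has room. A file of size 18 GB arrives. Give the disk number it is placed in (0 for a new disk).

4

Disks with room: disk 2 (24 GB), disk 4 (18 GB), disk 6 (21 GB).
Tightest fit is disk 4 with 18 GB free.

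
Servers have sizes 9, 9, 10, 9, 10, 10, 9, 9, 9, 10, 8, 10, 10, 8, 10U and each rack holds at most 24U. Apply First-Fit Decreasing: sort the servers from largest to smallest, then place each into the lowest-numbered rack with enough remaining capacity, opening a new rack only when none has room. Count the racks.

8

Sorted descending: 10, 10, 10, 10, 10, 10, 10, 9, 9, 9, 9, 9, 9, 8, 8.
10U → rack 1 (remaining 14U)
10U → rack 1 (remaining 4U)
10U → rack 2 (remaining 14U)
10U → rack 2 (remaining 4U)
10U → rack 3 (remaining 14U)
10U → rack 3 (remaining 4U)
10U → rack 4 (remaining 14U)
9U → rack 4 (remaining 5U)
9U → rack 5 (remaining 15U)
9U → rack 5 (remaining 6U)
9U → rack 6 (remaining 15U)
9U → rack 6 (remaining 6U)
9U → rack 7 (remaining 15U)
8U → rack 7 (remaining 7U)
8U → rack 8 (remaining 16U)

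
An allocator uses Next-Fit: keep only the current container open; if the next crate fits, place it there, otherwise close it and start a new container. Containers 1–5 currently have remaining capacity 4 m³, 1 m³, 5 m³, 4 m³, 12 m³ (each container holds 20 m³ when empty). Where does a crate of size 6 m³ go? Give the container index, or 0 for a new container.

Next-Fit only looks at container 5, which has 12 m³ free.
6 m³ fits there.

5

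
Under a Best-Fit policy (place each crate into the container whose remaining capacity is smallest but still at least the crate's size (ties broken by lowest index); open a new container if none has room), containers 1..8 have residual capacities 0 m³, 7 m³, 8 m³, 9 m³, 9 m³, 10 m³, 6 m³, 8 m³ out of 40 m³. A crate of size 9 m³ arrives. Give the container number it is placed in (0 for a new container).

4

Containers with room: container 4 (9 m³), container 5 (9 m³), container 6 (10 m³).
Tightest fit is container 4 with 9 m³ free.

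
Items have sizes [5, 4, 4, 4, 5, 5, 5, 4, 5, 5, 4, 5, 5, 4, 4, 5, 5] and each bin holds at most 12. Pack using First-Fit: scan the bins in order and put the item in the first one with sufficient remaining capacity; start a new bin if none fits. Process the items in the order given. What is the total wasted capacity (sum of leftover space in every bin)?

18

5 → bin 1 (remaining 7)
4 → bin 1 (remaining 3)
4 → bin 2 (remaining 8)
4 → bin 2 (remaining 4)
5 → bin 3 (remaining 7)
5 → bin 3 (remaining 2)
5 → bin 4 (remaining 7)
4 → bin 2 (remaining 0)
5 → bin 4 (remaining 2)
5 → bin 5 (remaining 7)
4 → bin 5 (remaining 3)
5 → bin 6 (remaining 7)
5 → bin 6 (remaining 2)
4 → bin 7 (remaining 8)
4 → bin 7 (remaining 4)
5 → bin 8 (remaining 7)
5 → bin 8 (remaining 2)
8 bins × 12 = 96; used 78; unused 18.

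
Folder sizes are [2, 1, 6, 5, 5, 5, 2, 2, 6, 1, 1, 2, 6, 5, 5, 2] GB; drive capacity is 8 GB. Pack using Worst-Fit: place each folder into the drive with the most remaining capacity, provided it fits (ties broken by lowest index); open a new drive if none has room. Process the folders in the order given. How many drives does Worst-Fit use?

8 drives

2 GB → drive 1 (remaining 6 GB)
1 GB → drive 1 (remaining 5 GB)
6 GB → drive 2 (remaining 2 GB)
5 GB → drive 1 (remaining 0 GB)
5 GB → drive 3 (remaining 3 GB)
5 GB → drive 4 (remaining 3 GB)
2 GB → drive 3 (remaining 1 GB)
2 GB → drive 4 (remaining 1 GB)
6 GB → drive 5 (remaining 2 GB)
1 GB → drive 2 (remaining 1 GB)
1 GB → drive 5 (remaining 1 GB)
2 GB → drive 6 (remaining 6 GB)
6 GB → drive 6 (remaining 0 GB)
5 GB → drive 7 (remaining 3 GB)
5 GB → drive 8 (remaining 3 GB)
2 GB → drive 7 (remaining 1 GB)
Final drives: [2,1,5] [6,1] [5,2] [5,2] [6,1] [2,6] [5,2] [5].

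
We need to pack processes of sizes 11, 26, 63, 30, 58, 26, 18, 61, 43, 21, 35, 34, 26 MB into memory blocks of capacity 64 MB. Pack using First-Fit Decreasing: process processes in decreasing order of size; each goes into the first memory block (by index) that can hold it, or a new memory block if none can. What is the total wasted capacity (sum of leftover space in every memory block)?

60

Sorted descending: 63, 61, 58, 43, 35, 34, 30, 26, 26, 26, 21, 18, 11.
63 MB → memory block 1 (remaining 1 MB)
61 MB → memory block 2 (remaining 3 MB)
58 MB → memory block 3 (remaining 6 MB)
43 MB → memory block 4 (remaining 21 MB)
35 MB → memory block 5 (remaining 29 MB)
34 MB → memory block 6 (remaining 30 MB)
30 MB → memory block 6 (remaining 0 MB)
26 MB → memory block 5 (remaining 3 MB)
26 MB → memory block 7 (remaining 38 MB)
26 MB → memory block 7 (remaining 12 MB)
21 MB → memory block 4 (remaining 0 MB)
18 MB → memory block 8 (remaining 46 MB)
11 MB → memory block 7 (remaining 1 MB)
8 memory blocks × 64 MB = 512 MB; used 452 MB; unused 60 MB.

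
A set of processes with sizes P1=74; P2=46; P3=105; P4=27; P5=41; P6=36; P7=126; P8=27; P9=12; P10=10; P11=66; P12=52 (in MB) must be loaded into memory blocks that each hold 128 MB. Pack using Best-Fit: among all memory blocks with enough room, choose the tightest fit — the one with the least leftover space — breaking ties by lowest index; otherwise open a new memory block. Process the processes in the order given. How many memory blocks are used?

Put P1 (74 MB) in memory block 1; 54 MB remain.
Put P2 (46 MB) in memory block 1; 8 MB remain.
Put P3 (105 MB) in memory block 2; 23 MB remain.
Put P4 (27 MB) in memory block 3; 101 MB remain.
Put P5 (41 MB) in memory block 3; 60 MB remain.
Put P6 (36 MB) in memory block 3; 24 MB remain.
Put P7 (126 MB) in memory block 4; 2 MB remain.
Put P8 (27 MB) in memory block 5; 101 MB remain.
Put P9 (12 MB) in memory block 2; 11 MB remain.
Put P10 (10 MB) in memory block 2; 1 MB remain.
Put P11 (66 MB) in memory block 5; 35 MB remain.
Put P12 (52 MB) in memory block 6; 76 MB remain.

6 memory blocks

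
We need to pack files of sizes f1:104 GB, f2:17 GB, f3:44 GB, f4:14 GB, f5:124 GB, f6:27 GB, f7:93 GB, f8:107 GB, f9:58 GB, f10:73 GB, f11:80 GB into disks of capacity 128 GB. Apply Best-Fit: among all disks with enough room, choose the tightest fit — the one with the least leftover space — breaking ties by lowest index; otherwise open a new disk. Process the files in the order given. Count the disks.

disk 1: place f1 (104 GB), 24 GB left
disk 1: place f2 (17 GB), 7 GB left
disk 2: place f3 (44 GB), 84 GB left
disk 2: place f4 (14 GB), 70 GB left
disk 3: place f5 (124 GB), 4 GB left
disk 2: place f6 (27 GB), 43 GB left
disk 4: place f7 (93 GB), 35 GB left
disk 5: place f8 (107 GB), 21 GB left
disk 6: place f9 (58 GB), 70 GB left
disk 7: place f10 (73 GB), 55 GB left
disk 8: place f11 (80 GB), 48 GB left

8 disks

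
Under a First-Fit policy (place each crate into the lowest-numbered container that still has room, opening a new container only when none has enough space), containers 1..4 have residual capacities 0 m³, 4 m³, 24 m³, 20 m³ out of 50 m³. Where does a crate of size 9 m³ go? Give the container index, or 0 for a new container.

Containers with room: container 3 (24 m³), container 4 (20 m³).
The first with room is container 3.

3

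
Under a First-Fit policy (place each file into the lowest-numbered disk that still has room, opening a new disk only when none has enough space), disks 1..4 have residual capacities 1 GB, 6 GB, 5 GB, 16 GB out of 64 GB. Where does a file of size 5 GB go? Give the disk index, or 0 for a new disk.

Disks with room: disk 2 (6 GB), disk 3 (5 GB), disk 4 (16 GB).
The first with room is disk 2.

2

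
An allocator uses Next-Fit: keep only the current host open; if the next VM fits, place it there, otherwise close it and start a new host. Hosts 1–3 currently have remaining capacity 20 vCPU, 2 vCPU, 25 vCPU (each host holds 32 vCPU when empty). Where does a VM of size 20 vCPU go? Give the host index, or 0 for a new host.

Next-Fit only looks at host 3, which has 25 vCPU free.
20 vCPU fits there.

3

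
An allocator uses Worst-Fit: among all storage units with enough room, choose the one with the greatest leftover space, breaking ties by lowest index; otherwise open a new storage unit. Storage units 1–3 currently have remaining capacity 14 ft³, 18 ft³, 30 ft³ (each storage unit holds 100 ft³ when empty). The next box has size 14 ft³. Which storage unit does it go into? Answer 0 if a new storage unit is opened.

Storage units with room: storage unit 1 (14 ft³), storage unit 2 (18 ft³), storage unit 3 (30 ft³).
Most room is storage unit 3 with 30 ft³ free.

3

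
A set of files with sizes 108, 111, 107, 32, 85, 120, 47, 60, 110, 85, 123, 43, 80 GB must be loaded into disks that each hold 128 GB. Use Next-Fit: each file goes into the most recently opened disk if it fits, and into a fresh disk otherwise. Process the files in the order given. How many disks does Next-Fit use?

10 disks

Put 108 GB in disk 1; 20 GB remain.
Put 111 GB in disk 2; 17 GB remain.
Put 107 GB in disk 3; 21 GB remain.
Put 32 GB in disk 4; 96 GB remain.
Put 85 GB in disk 4; 11 GB remain.
Put 120 GB in disk 5; 8 GB remain.
Put 47 GB in disk 6; 81 GB remain.
Put 60 GB in disk 6; 21 GB remain.
Put 110 GB in disk 7; 18 GB remain.
Put 85 GB in disk 8; 43 GB remain.
Put 123 GB in disk 9; 5 GB remain.
Put 43 GB in disk 10; 85 GB remain.
Put 80 GB in disk 10; 5 GB remain.
Final disks: [108] [111] [107] [32,85] [120] [47,60] [110] [85] [123] [43,80].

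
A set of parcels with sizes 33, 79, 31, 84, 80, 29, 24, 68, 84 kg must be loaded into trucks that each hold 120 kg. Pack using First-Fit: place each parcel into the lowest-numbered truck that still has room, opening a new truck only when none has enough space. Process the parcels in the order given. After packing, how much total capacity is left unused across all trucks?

88

truck 1: place 33 kg, 87 kg left
truck 1: place 79 kg, 8 kg left
truck 2: place 31 kg, 89 kg left
truck 2: place 84 kg, 5 kg left
truck 3: place 80 kg, 40 kg left
truck 3: place 29 kg, 11 kg left
truck 4: place 24 kg, 96 kg left
truck 4: place 68 kg, 28 kg left
truck 5: place 84 kg, 36 kg left
5 trucks × 120 kg = 600 kg; used 512 kg; unused 88 kg.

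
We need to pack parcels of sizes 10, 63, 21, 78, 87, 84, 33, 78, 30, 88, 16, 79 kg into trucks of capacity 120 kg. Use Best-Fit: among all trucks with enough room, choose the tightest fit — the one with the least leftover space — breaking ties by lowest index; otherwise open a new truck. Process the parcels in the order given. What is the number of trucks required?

Put 10 kg in truck 1; 110 kg remain.
Put 63 kg in truck 1; 47 kg remain.
Put 21 kg in truck 1; 26 kg remain.
Put 78 kg in truck 2; 42 kg remain.
Put 87 kg in truck 3; 33 kg remain.
Put 84 kg in truck 4; 36 kg remain.
Put 33 kg in truck 3; 0 kg remain.
Put 78 kg in truck 5; 42 kg remain.
Put 30 kg in truck 4; 6 kg remain.
Put 88 kg in truck 6; 32 kg remain.
Put 16 kg in truck 1; 10 kg remain.
Put 79 kg in truck 7; 41 kg remain.

7 trucks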